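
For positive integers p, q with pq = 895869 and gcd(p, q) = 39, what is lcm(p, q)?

gcd·lcm = product, so lcm = 895869/39 = 22971.

22971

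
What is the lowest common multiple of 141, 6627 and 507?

1119963

141 = 3 · 47; 6627 = 3 · 47²; 507 = 3 · 13²
lcm takes max exponent of each prime: 3 · 13² · 47² = 1119963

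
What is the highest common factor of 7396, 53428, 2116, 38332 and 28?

7396 = 2² · 43²; 53428 = 2² · 19² · 37; 2116 = 2² · 23²; 38332 = 2² · 7 · 37²; 28 = 2² · 7
gcd takes min exponent of each prime: 2² = 4

4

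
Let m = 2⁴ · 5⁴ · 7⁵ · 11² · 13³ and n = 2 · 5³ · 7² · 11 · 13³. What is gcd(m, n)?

min exponent per shared prime: 2 · 5³ · 7² · 11 · 13³ = 296045750

296045750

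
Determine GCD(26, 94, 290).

2

gcd(26, 94): 94 = 3·26 + 16; 26 = 1·16 + 10; 16 = 1·10 + 6; 10 = 1·6 + 4; 6 = 1·4 + 2; 4 = 2·2 + 0 → 2
gcd(2, 290): 290 = 145·2 + 0 → 2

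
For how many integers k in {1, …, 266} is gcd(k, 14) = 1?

14 = 2·7. Inclusion–exclusion on these primes:
266 − ⌊266/2⌋ − ⌊266/7⌋ + ⌊266/14⌋ = 114

114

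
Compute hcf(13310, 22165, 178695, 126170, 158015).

55

gcd(13310, 22165): 22165 = 1·13310 + 8855; 13310 = 1·8855 + 4455; 8855 = 1·4455 + 4400; 4455 = 1·4400 + 55; 4400 = 80·55 + 0 → 55
gcd(55, 178695): 178695 = 3249·55 + 0 → 55
gcd(55, 126170): 126170 = 2294·55 + 0 → 55
gcd(55, 158015): 158015 = 2873·55 + 0 → 55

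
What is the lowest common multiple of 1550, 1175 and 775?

72850

lcm(1550, 1175) = 1550·1175/gcd = 1821250/25 = 72850
lcm(72850, 775) = 72850·775/gcd = 56458750/775 = 72850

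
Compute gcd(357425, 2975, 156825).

gcd(357425, 2975): 357425 = 120·2975 + 425; 2975 = 7·425 + 0 → 425
gcd(425, 156825): 156825 = 369·425 + 0 → 425

425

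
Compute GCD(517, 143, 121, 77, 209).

11

gcd(517, 143): 517 = 3·143 + 88; 143 = 1·88 + 55; 88 = 1·55 + 33; 55 = 1·33 + 22; 33 = 1·22 + 11; 22 = 2·11 + 0 → 11
gcd(11, 121): 121 = 11·11 + 0 → 11
gcd(11, 77): 77 = 7·11 + 0 → 11
gcd(11, 209): 209 = 19·11 + 0 → 11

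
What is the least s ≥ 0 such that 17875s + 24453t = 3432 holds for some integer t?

gcd(17875, 24453) = 143 (Euclid: 24453 = 1·17875 + 6578; 17875 = 2·6578 + 4719; 6578 = 1·4719 + 1859; 4719 = 2·1859 + 1001; 1859 = 1·1001 + 858; 1001 = 1·858 + 143; 858 = 6·143 + 0), and 143 | 3432.
Extended Euclid: 17875·(26) + 24453·(-19) = 143. Scale by 24: s₀ = 624.
General solution s = s₀ + 171k; reducing mod 171 gives s = 111 (and t = -81).

111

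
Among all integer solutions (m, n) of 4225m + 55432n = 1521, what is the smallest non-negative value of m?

gcd(4225, 55432) = 169 (Euclid: 55432 = 13·4225 + 507; 4225 = 8·507 + 169; 507 = 3·169 + 0), and 169 | 1521.
Extended Euclid: 4225·(105) + 55432·(-8) = 169. Scale by 9: m₀ = 945.
General solution m = m₀ + 328t; reducing mod 328 gives m = 289 (and n = -22).

289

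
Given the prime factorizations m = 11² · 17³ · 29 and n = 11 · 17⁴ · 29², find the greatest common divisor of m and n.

min exponent per shared prime: 11 · 17³ · 29 = 1567247

1567247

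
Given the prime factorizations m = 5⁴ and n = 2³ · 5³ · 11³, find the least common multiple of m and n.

6655000

max exponent per prime: 2³ · 5⁴ · 11³ = 6655000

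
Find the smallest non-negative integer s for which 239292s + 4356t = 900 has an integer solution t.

gcd(239292, 4356) = 36 (Euclid: 239292 = 54·4356 + 4068; 4356 = 1·4068 + 288; 4068 = 14·288 + 36; 288 = 8·36 + 0), and 36 | 900.
Extended Euclid: 239292·(15) + 4356·(-824) = 36. Scale by 25: s₀ = 375.
General solution s = s₀ + 121k; reducing mod 121 gives s = 12 (and t = -659).

12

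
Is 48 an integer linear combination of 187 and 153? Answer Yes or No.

No

gcd(187, 153): 187 = 1·153 + 34; 153 = 4·34 + 17; 34 = 2·17 + 0 → 17
17 does not divide 48, so a solution does not exist.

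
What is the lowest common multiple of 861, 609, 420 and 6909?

lcm(861, 609) = 861·609/gcd = 524349/21 = 24969
lcm(24969, 420) = 24969·420/gcd = 10486980/21 = 499380
lcm(499380, 6909) = 499380·6909/gcd = 3450216420/21 = 164296020

164296020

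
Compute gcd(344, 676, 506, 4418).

2

gcd(344, 676): 676 = 1·344 + 332; 344 = 1·332 + 12; 332 = 27·12 + 8; 12 = 1·8 + 4; 8 = 2·4 + 0 → 4
gcd(4, 506): 506 = 126·4 + 2; 4 = 2·2 + 0 → 2
gcd(2, 4418): 4418 = 2209·2 + 0 → 2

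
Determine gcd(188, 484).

Euclid: 484 = 2·188 + 108; 188 = 1·108 + 80; 108 = 1·80 + 28; 80 = 2·28 + 24; 28 = 1·24 + 4; 24 = 6·4 + 0. Last nonzero remainder: 4.

4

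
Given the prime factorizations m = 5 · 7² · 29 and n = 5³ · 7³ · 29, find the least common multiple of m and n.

max exponent per prime: 5³ · 7³ · 29 = 1243375

1243375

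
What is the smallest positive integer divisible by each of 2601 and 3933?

1136637

gcd first: 3933 = 1·2601 + 1332; 2601 = 1·1332 + 1269; 1332 = 1·1269 + 63; 1269 = 20·63 + 9; 63 = 7·9 + 0 → gcd = 9
lcm = 2601·3933/gcd = 10229733/9 = 1136637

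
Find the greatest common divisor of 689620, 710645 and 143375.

689620 = 2² · 5 · 29² · 41; 710645 = 5 · 13² · 29²; 143375 = 5³ · 31 · 37
gcd takes min exponent of each prime: 5 = 5

5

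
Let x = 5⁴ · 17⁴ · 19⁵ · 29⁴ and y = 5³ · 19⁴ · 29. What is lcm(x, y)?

91418838511062311875

max exponent per prime: 5⁴ · 17⁴ · 19⁵ · 29⁴ = 91418838511062311875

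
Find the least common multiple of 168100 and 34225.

230128900

gcd first: 168100 = 4·34225 + 31200; 34225 = 1·31200 + 3025; 31200 = 10·3025 + 950; 3025 = 3·950 + 175; 950 = 5·175 + 75; 175 = 2·75 + 25; 75 = 3·25 + 0 → gcd = 25
lcm = 168100·34225/gcd = 5753222500/25 = 230128900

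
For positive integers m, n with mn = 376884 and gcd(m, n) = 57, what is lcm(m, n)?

gcd·lcm = product, so lcm = 376884/57 = 6612.

6612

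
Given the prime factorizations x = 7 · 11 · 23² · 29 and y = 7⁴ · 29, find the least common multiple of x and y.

405171151

max exponent per prime: 7⁴ · 11 · 23² · 29 = 405171151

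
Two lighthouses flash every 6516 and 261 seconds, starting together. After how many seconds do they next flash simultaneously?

188964

6516 = 2² · 3² · 181; 261 = 3² · 29
max exponents: 2² · 3² · 29 · 181 = 188964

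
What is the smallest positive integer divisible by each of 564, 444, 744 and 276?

564 = 2² · 3 · 47; 444 = 2² · 3 · 37; 744 = 2³ · 3 · 31; 276 = 2² · 3 · 23
lcm takes max exponent of each prime: 2³ · 3 · 23 · 31 · 37 · 47 = 29757768

29757768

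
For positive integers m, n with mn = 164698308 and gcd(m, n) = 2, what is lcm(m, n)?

gcd·lcm = product, so lcm = 164698308/2 = 82349154.

82349154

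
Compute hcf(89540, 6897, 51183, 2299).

89540 = 2² · 5 · 11² · 37; 6897 = 3 · 11² · 19; 51183 = 3² · 11² · 47; 2299 = 11² · 19
gcd takes min exponent of each prime: 11² = 121

121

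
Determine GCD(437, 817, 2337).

437 = 19 · 23; 817 = 19 · 43; 2337 = 3 · 19 · 41
gcd takes min exponent of each prime: 19 = 19

19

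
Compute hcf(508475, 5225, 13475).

gcd(508475, 5225): 508475 = 97·5225 + 1650; 5225 = 3·1650 + 275; 1650 = 6·275 + 0 → 275
gcd(275, 13475): 13475 = 49·275 + 0 → 275

275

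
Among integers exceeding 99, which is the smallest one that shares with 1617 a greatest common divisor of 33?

Multiples of 33 above 99: 33·4, 33·5, … . Need the cofactor coprime to 1617/33 = 49.
Checking s = 4, 5, … the first with gcd(s, 49) = 1 is s = 4, giving 132.

132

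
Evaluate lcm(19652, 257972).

1267416436

19652 = 2² · 17³; 257972 = 2² · 11² · 13 · 41
max exponents: 2² · 11² · 13 · 17³ · 41 = 1267416436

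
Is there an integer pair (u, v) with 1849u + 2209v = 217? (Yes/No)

gcd(1849, 2209): 2209 = 1·1849 + 360; 1849 = 5·360 + 49; 360 = 7·49 + 17; 49 = 2·17 + 15; 17 = 1·15 + 2; 15 = 7·2 + 1; 2 = 2·1 + 0 → 1
1 divides 217, so a solution exists.

Yes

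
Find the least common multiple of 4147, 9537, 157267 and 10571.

4147 = 11 · 13 · 29; 9537 = 3 · 11 · 17²; 157267 = 11 · 17 · 29²; 10571 = 11 · 31²
lcm takes max exponent of each prime: 3 · 11 · 13 · 17² · 29² · 31² = 100201568181

100201568181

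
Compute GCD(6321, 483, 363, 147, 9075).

3

6321 = 3 · 7² · 43; 483 = 3 · 7 · 23; 363 = 3 · 11²; 147 = 3 · 7²; 9075 = 3 · 5² · 11²
gcd takes min exponent of each prime: 3 = 3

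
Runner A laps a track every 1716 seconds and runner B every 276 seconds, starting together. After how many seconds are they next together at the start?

1716 = 2² · 3 · 11 · 13; 276 = 2² · 3 · 23
max exponents: 2² · 3 · 11 · 13 · 23 = 39468

39468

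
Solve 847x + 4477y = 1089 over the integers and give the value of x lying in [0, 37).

Reduce mod 4477: 847x ≡ 1089 (mod 4477). With g = gcd(847, 4477) = 121 dividing 1089, divide through: 7x ≡ 9 (mod 37).
Since gcd(7, 37) = 1, x ≡ 9·(7)⁻¹ ≡ 33 (mod 37). Smallest non-negative: 33.

33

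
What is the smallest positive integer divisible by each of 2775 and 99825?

3693525

gcd first: 99825 = 35·2775 + 2700; 2775 = 1·2700 + 75; 2700 = 36·75 + 0 → gcd = 75
lcm = 2775·99825/gcd = 277014375/75 = 3693525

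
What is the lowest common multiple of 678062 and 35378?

678062 = 2 · 7² · 11 · 17 · 37; 35378 = 2 · 7² · 19²
max exponents: 2 · 7² · 11 · 17 · 19² · 37 = 244780382

244780382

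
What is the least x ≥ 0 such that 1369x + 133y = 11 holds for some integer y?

106

Euclid: 1369 = 10·133 + 39; 133 = 3·39 + 16; 39 = 2·16 + 7; 16 = 2·7 + 2; 7 = 3·2 + 1; 2 = 2·1 + 0 → gcd = 1; 11 = 1·11.
Back-substitution yields 1369·(58) + 133·(-597) = 1, so one solution is x = 58·11 = 638, y = -597·11 = -6567.
Solutions in x differ by 133/1 = 133; the one in [0, 133) is 638 mod 133 = 106.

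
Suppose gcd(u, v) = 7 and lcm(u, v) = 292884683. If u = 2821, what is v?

726761

u·v = gcd·lcm = 7·292884683 = 2050192781, so v = 2050192781/2821 = 726761.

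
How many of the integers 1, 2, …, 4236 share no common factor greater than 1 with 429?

2370

Prime factors of 429: 3, 11, 13. Count integers ≤ 4236 divisible by none of them.
By inclusion–exclusion: 4236 − ⌊4236/3⌋ − ⌊4236/11⌋ − ⌊4236/13⌋ + ⌊4236/33⌋ + ⌊4236/39⌋ + ⌊4236/143⌋ − ⌊4236/429⌋ = 2370.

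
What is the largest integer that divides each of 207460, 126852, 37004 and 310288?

44

gcd(207460, 126852): 207460 = 1·126852 + 80608; 126852 = 1·80608 + 46244; 80608 = 1·46244 + 34364; 46244 = 1·34364 + 11880; 34364 = 2·11880 + 10604; 11880 = 1·10604 + 1276; 10604 = 8·1276 + 396; 1276 = 3·396 + 88; 396 = 4·88 + 44; 88 = 2·44 + 0 → 44
gcd(44, 37004): 37004 = 841·44 + 0 → 44
gcd(44, 310288): 310288 = 7052·44 + 0 → 44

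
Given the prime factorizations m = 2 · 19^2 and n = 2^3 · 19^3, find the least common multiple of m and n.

max exponent per prime: 2^3 · 19^3 = 54872

54872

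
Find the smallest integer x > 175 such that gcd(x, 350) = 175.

gcd(x, 350) = 175 forces 175 | x; write x = 175s. Then gcd(175s, 175·2) = 175·gcd(s, 2), so need gcd(s, 2) = 1.
175s > 175 gives s ≥ 2. The least s ≥ 2 coprime to 2 is 3, so x = 175·3 = 525.

525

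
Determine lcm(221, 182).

3094

gcd first: 221 = 1·182 + 39; 182 = 4·39 + 26; 39 = 1·26 + 13; 26 = 2·13 + 0 → gcd = 13
lcm = 221·182/gcd = 40222/13 = 3094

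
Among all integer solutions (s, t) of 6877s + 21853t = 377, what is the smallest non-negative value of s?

Reduce mod 21853: 6877s ≡ 377 (mod 21853). With g = gcd(6877, 21853) = 13 dividing 377, divide through: 529s ≡ 29 (mod 1681).
Since gcd(529, 1681) = 1, s ≡ 29·(529)⁻¹ ≡ 1233 (mod 1681). Smallest non-negative: 1233.

1233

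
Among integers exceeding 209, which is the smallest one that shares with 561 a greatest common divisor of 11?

gcd(x, 561) = 11 forces 11 | x; write x = 11s. Then gcd(11s, 11·51) = 11·gcd(s, 51), so need gcd(s, 51) = 1.
11s > 209 gives s ≥ 20. The least s ≥ 20 coprime to 51 is 20, so x = 11·20 = 220.

220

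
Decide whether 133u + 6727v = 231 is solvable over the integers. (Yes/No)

By Bézout, 133u + 6727v = 231 has integer solutions iff gcd(133, 6727) | 231.
Euclid: 6727 = 50·133 + 77; 133 = 1·77 + 56; 77 = 1·56 + 21; 56 = 2·21 + 14; 21 = 1·14 + 7; 14 = 2·7 + 0. gcd = 7; 231 mod 7 = 0. Yes.

Yes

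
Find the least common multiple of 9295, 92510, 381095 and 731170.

4260738898130

lcm(9295, 92510) = 9295·92510/gcd = 859880450/55 = 15634190
lcm(15634190, 381095) = 15634190·381095/gcd = 5958111638050/9295 = 641001790
lcm(641001790, 731170) = 641001790·731170/gcd = 468681278794300/110 = 4260738898130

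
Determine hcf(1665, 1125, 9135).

45

1665 = 3² · 5 · 37; 1125 = 3² · 5³; 9135 = 3² · 5 · 7 · 29
gcd takes min exponent of each prime: 3² · 5 = 45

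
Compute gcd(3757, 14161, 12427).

3757 = 13 · 17²; 14161 = 7² · 17²; 12427 = 17² · 43
gcd takes min exponent of each prime: 17² = 289

289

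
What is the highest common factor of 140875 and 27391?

140875 = 5³ · 7² · 23
27391 = 7² · 13 · 43
Common: 7² = 49

49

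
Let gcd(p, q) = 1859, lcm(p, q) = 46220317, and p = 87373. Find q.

p·q = gcd·lcm = 1859·46220317 = 85923569303, so q = 85923569303/87373 = 983411.

983411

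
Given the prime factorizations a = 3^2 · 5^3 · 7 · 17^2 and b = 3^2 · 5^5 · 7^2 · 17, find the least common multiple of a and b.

398278125

max exponent per prime: 3^2 · 5^5 · 7^2 · 17^2 = 398278125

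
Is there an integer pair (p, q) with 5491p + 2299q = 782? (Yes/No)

gcd(5491, 2299): 5491 = 2·2299 + 893; 2299 = 2·893 + 513; 893 = 1·513 + 380; 513 = 1·380 + 133; 380 = 2·133 + 114; 133 = 1·114 + 19; 114 = 6·19 + 0 → 19
19 does not divide 782, so a solution does not exist.

No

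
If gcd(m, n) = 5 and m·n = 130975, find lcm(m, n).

26195

Since gcd(m,n)·lcm(m,n) = mn, lcm = 130975/5 = 26195.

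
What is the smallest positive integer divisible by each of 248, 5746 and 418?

248 = 2³ · 31; 5746 = 2 · 13² · 17; 418 = 2 · 11 · 19
lcm takes max exponent of each prime: 2³ · 11 · 13² · 17 · 19 · 31 = 148913336

148913336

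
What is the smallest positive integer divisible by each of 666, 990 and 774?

lcm(666, 990) = 666·990/gcd = 659340/18 = 36630
lcm(36630, 774) = 36630·774/gcd = 28351620/18 = 1575090

1575090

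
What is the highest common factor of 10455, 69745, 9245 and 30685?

5

gcd(10455, 69745): 69745 = 6·10455 + 7015; 10455 = 1·7015 + 3440; 7015 = 2·3440 + 135; 3440 = 25·135 + 65; 135 = 2·65 + 5; 65 = 13·5 + 0 → 5
gcd(5, 9245): 9245 = 1849·5 + 0 → 5
gcd(5, 30685): 30685 = 6137·5 + 0 → 5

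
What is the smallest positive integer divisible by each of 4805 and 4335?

gcd first: 4805 = 1·4335 + 470; 4335 = 9·470 + 105; 470 = 4·105 + 50; 105 = 2·50 + 5; 50 = 10·5 + 0 → gcd = 5
lcm = 4805·4335/gcd = 20829675/5 = 4165935

4165935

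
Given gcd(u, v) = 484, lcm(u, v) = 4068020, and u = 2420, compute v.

813604

u·v = gcd·lcm = 484·4068020 = 1968921680, so v = 1968921680/2420 = 813604.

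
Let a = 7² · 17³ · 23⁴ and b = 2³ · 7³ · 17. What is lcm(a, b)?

max exponent per prime: 2³ · 7³ · 17³ · 23⁴ = 3772612637752

3772612637752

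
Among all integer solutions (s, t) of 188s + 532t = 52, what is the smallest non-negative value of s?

Euclid: 532 = 2·188 + 156; 188 = 1·156 + 32; 156 = 4·32 + 28; 32 = 1·28 + 4; 28 = 7·4 + 0 → gcd = 4; 52 = 4·13.
Back-substitution yields 188·(17) + 532·(-6) = 4, so one solution is s = 17·13 = 221, t = -6·13 = -78.
Solutions in s differ by 532/4 = 133; the one in [0, 133) is 221 mod 133 = 88.

88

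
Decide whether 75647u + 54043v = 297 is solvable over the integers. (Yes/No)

Yes

By Bézout, 75647u + 54043v = 297 has integer solutions iff gcd(75647, 54043) | 297.
Euclid: 75647 = 1·54043 + 21604; 54043 = 2·21604 + 10835; 21604 = 1·10835 + 10769; 10835 = 1·10769 + 66; 10769 = 163·66 + 11; 66 = 6·11 + 0. gcd = 11; 297 mod 11 = 0. Yes.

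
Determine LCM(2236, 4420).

2236 = 2² · 13 · 43; 4420 = 2² · 5 · 13 · 17
max exponents: 2² · 5 · 13 · 17 · 43 = 190060

190060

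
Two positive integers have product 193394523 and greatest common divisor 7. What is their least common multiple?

27627789

For any two positive integers, gcd × lcm equals their product. Hence lcm = 193394523 / 7 = 27627789.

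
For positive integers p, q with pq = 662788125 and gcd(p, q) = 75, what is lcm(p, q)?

gcd·lcm = product, so lcm = 662788125/75 = 8837175.

8837175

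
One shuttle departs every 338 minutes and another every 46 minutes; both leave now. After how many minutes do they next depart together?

7774

gcd first: 338 = 7·46 + 16; 46 = 2·16 + 14; 16 = 1·14 + 2; 14 = 7·2 + 0 → gcd = 2
lcm = 338·46/gcd = 15548/2 = 7774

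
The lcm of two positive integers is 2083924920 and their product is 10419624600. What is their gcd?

From gcd × lcm = uv: gcd = 10419624600 / 2083924920 = 5.

5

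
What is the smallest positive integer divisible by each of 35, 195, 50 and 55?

lcm(35, 195) = 35·195/gcd = 6825/5 = 1365
lcm(1365, 50) = 1365·50/gcd = 68250/5 = 13650
lcm(13650, 55) = 13650·55/gcd = 750750/5 = 150150

150150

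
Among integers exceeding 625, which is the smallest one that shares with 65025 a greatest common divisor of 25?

65025 = 25·2601. Any a with gcd(a, 65025) = 25 is a multiple of 25, say 25s, with s coprime to 2601.
Need s > 625/25, so s ≥ 26. First s ≥ 26 with gcd(s, 2601) = 1 is s = 26. Thus a = 25·26 = 650.

650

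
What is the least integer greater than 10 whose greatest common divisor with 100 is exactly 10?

gcd(m, 100) = 10 forces 10 | m; write m = 10s. Then gcd(10s, 10·10) = 10·gcd(s, 10), so need gcd(s, 10) = 1.
10s > 10 gives s ≥ 2. The least s ≥ 2 coprime to 10 is 3, so m = 10·3 = 30.

30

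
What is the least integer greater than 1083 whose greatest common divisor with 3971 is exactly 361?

1444

3971 = 361·11. Any a with gcd(a, 3971) = 361 is a multiple of 361, say 361s, with s coprime to 11.
Need s > 1083/361, so s ≥ 4. First s ≥ 4 with gcd(s, 11) = 1 is s = 4. Thus a = 361·4 = 1444.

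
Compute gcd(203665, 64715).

35

Euclid: 203665 = 3·64715 + 9520; 64715 = 6·9520 + 7595; 9520 = 1·7595 + 1925; 7595 = 3·1925 + 1820; 1925 = 1·1820 + 105; 1820 = 17·105 + 35; 105 = 3·35 + 0. Last nonzero remainder: 35.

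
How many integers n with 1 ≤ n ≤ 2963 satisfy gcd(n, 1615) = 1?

Prime factors of 1615: 5, 17, 19. Count integers ≤ 2963 divisible by none of them.
By inclusion–exclusion: 2963 − ⌊2963/5⌋ − ⌊2963/17⌋ − ⌊2963/19⌋ + ⌊2963/85⌋ + ⌊2963/95⌋ + ⌊2963/323⌋ − ⌊2963/1615⌋ = 2115.

2115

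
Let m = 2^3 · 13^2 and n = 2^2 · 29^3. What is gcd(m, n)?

min exponent per shared prime: 2^2 = 4

4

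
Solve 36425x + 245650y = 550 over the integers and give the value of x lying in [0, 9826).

gcd(36425, 245650) = 25 (Euclid: 245650 = 6·36425 + 27100; 36425 = 1·27100 + 9325; 27100 = 2·9325 + 8450; 9325 = 1·8450 + 875; 8450 = 9·875 + 575; 875 = 1·575 + 300; 575 = 1·300 + 275; 300 = 1·275 + 25; 275 = 11·25 + 0), and 25 | 550.
Extended Euclid: 36425·(843) + 245650·(-125) = 25. Scale by 22: x₀ = 18546.
General solution x = x₀ + 9826t; reducing mod 9826 gives x = 8720 (and y = -1293).

8720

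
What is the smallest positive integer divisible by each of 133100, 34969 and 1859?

6500737100

lcm(133100, 34969) = 133100·34969/gcd = 4654373900/121 = 38465900
lcm(38465900, 1859) = 38465900·1859/gcd = 71508108100/11 = 6500737100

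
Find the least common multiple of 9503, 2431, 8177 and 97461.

9503 = 13 · 17 · 43; 2431 = 11 · 13 · 17; 8177 = 13 · 17 · 37; 97461 = 3² · 7² · 13 · 17
lcm takes max exponent of each prime: 3² · 7² · 11 · 13 · 17 · 37 · 43 = 1705664961

1705664961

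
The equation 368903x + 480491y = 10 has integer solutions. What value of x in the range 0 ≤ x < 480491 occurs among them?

267149

gcd(368903, 480491) = 1 (Euclid: 480491 = 1·368903 + 111588; 368903 = 3·111588 + 34139; 111588 = 3·34139 + 9171; 34139 = 3·9171 + 6626; 9171 = 1·6626 + 2545; 6626 = 2·2545 + 1536; 2545 = 1·1536 + 1009; 1536 = 1·1009 + 527; 1009 = 1·527 + 482; 527 = 1·482 + 45; 482 = 10·45 + 32; 45 = 1·32 + 13; 32 = 2·13 + 6; 13 = 2·6 + 1; 6 = 6·1 + 0), and 1 | 10.
Extended Euclid: 368903·(74764) + 480491·(-57401) = 1. Scale by 10: x₀ = 747640.
General solution x = x₀ + 480491t; reducing mod 480491 gives x = 267149 (and y = -205107).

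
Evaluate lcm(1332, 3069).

gcd first: 3069 = 2·1332 + 405; 1332 = 3·405 + 117; 405 = 3·117 + 54; 117 = 2·54 + 9; 54 = 6·9 + 0 → gcd = 9
lcm = 1332·3069/gcd = 4087908/9 = 454212

454212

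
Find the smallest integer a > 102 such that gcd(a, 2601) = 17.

gcd(a, 2601) = 17 forces 17 | a; write a = 17s. Then gcd(17s, 17·153) = 17·gcd(s, 153), so need gcd(s, 153) = 1.
17s > 102 gives s ≥ 7. The least s ≥ 7 coprime to 153 is 7, so a = 17·7 = 119.

119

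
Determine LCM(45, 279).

1395

45 = 3² · 5; 279 = 3² · 31
max exponents: 3² · 5 · 31 = 1395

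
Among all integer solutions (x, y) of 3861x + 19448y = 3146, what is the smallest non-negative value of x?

Euclid: 19448 = 5·3861 + 143; 3861 = 27·143 + 0 → gcd = 143; 3146 = 143·22.
Back-substitution yields 3861·(-5) + 19448·(1) = 143, so one solution is x = -5·22 = -110, y = 1·22 = 22.
Solutions in x differ by 19448/143 = 136; the one in [0, 136) is -110 mod 136 = 26.

26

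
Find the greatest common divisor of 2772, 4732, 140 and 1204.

2772 = 2² · 3² · 7 · 11; 4732 = 2² · 7 · 13²; 140 = 2² · 5 · 7; 1204 = 2² · 7 · 43
gcd takes min exponent of each prime: 2² · 7 = 28

28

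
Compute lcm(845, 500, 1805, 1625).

lcm(845, 500) = 845·500/gcd = 422500/5 = 84500
lcm(84500, 1805) = 84500·1805/gcd = 152522500/5 = 30504500
lcm(30504500, 1625) = 30504500·1625/gcd = 49569812500/1625 = 30504500

30504500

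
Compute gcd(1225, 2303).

1225 = 5² · 7²
2303 = 7² · 47
Common: 7² = 49

49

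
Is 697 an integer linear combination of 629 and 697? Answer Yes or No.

Yes

By Bézout, 629m − 697n = 697 has integer solutions iff gcd(629, 697) | 697.
Euclid: 697 = 1·629 + 68; 629 = 9·68 + 17; 68 = 4·17 + 0. gcd = 17; 697 mod 17 = 0. Yes.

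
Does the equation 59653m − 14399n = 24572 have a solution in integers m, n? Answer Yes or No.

No

By Bézout, 59653m − 14399n = 24572 has integer solutions iff gcd(59653, 14399) | 24572.
Euclid: 59653 = 4·14399 + 2057; 14399 = 7·2057 + 0. gcd = 2057; 24572 mod 2057 = 1945. No.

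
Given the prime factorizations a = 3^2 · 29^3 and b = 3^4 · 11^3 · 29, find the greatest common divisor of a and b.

min exponent per shared prime: 3^2 · 29 = 261

261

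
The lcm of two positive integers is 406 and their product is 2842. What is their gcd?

From gcd × lcm = ab: gcd = 2842 / 406 = 7.

7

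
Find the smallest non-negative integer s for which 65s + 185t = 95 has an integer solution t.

Euclid: 185 = 2·65 + 55; 65 = 1·55 + 10; 55 = 5·10 + 5; 10 = 2·5 + 0 → gcd = 5; 95 = 5·19.
Back-substitution yields 65·(-17) + 185·(6) = 5, so one solution is s = -17·19 = -323, t = 6·19 = 114.
Solutions in s differ by 185/5 = 37; the one in [0, 37) is -323 mod 37 = 10.

10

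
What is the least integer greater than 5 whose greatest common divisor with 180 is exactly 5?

25

Multiples of 5 above 5: 5·2, 5·3, … . Need the cofactor coprime to 180/5 = 36.
Checking s = 2, 3, … the first with gcd(s, 36) = 1 is s = 5, giving 25.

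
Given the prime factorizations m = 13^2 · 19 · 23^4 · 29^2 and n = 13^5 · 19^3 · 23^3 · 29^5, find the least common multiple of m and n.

14617695064725062983283

max exponent per prime: 13^5 · 19^3 · 23^4 · 29^5 = 14617695064725062983283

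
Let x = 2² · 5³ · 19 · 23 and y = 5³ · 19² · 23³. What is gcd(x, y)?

54625

min exponent per shared prime: 5³ · 19 · 23 = 54625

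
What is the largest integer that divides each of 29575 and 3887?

169

Euclid: 29575 = 7·3887 + 2366; 3887 = 1·2366 + 1521; 2366 = 1·1521 + 845; 1521 = 1·845 + 676; 845 = 1·676 + 169; 676 = 4·169 + 0. Last nonzero remainder: 169.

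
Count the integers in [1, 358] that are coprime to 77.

77 = 7·11. Inclusion–exclusion on these primes:
358 − ⌊358/7⌋ − ⌊358/11⌋ + ⌊358/77⌋ = 279

279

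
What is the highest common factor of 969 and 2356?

969 = 3 · 17 · 19
2356 = 2² · 19 · 31
Common: 19 = 19

19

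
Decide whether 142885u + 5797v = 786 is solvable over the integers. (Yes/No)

By Bézout, 142885u + 5797v = 786 has integer solutions iff gcd(142885, 5797) | 786.
Euclid: 142885 = 24·5797 + 3757; 5797 = 1·3757 + 2040; 3757 = 1·2040 + 1717; 2040 = 1·1717 + 323; 1717 = 5·323 + 102; 323 = 3·102 + 17; 102 = 6·17 + 0. gcd = 17; 786 mod 17 = 4. No.

No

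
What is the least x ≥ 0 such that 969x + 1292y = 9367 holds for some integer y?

3

Reduce mod 1292: 969x ≡ 9367 (mod 1292). With g = gcd(969, 1292) = 323 dividing 9367, divide through: 3x ≡ 29 (mod 4).
Since gcd(3, 4) = 1, x ≡ 29·(3)⁻¹ ≡ 3 (mod 4). Smallest non-negative: 3.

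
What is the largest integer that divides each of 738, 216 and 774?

gcd(738, 216): 738 = 3·216 + 90; 216 = 2·90 + 36; 90 = 2·36 + 18; 36 = 2·18 + 0 → 18
gcd(18, 774): 774 = 43·18 + 0 → 18

18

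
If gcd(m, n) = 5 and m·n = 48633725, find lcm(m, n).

9726745

For any two positive integers, gcd × lcm equals their product. Hence lcm = 48633725 / 5 = 9726745.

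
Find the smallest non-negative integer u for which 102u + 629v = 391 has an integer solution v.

10

gcd(102, 629) = 17 (Euclid: 629 = 6·102 + 17; 102 = 6·17 + 0), and 17 | 391.
Extended Euclid: 102·(-6) + 629·(1) = 17. Scale by 23: u₀ = -138.
General solution u = u₀ + 37t; reducing mod 37 gives u = 10 (and v = -1).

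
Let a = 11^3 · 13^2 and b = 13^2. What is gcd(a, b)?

169

min exponent per shared prime: 13^2 = 169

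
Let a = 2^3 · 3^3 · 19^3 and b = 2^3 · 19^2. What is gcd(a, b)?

2888

min exponent per shared prime: 2^3 · 19^2 = 2888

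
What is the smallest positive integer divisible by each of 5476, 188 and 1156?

5476 = 2² · 37²; 188 = 2² · 47; 1156 = 2² · 17²
lcm takes max exponent of each prime: 2² · 17² · 37² · 47 = 74380508

74380508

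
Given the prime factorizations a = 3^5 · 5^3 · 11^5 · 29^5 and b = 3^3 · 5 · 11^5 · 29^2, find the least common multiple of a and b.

max exponent per prime: 3^5 · 5^3 · 11^5 · 29^5 = 100338984624569625

100338984624569625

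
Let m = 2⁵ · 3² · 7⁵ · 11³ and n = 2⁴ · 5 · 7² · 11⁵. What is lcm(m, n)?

3897769186080

max exponent per prime: 2⁵ · 3² · 5 · 7⁵ · 11⁵ = 3897769186080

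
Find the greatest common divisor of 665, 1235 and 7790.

95

665 = 5 · 7 · 19; 1235 = 5 · 13 · 19; 7790 = 2 · 5 · 19 · 41
gcd takes min exponent of each prime: 5 · 19 = 95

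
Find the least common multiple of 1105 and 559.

47515

1105 = 5 · 13 · 17; 559 = 13 · 43
max exponents: 5 · 13 · 17 · 43 = 47515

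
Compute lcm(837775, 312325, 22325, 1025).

837775 = 5² · 23 · 31 · 47; 312325 = 5² · 13 · 31²; 22325 = 5² · 19 · 47; 1025 = 5² · 41
lcm takes max exponent of each prime: 5² · 13 · 19 · 23 · 31² · 41 · 47 = 263008570175

263008570175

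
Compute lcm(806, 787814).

317489042

806 = 2 · 13 · 31; 787814 = 2 · 17² · 29 · 47
max exponents: 2 · 13 · 17² · 29 · 31 · 47 = 317489042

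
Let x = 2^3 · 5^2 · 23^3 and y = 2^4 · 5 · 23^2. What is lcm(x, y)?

4866800

max exponent per prime: 2^4 · 5^2 · 23^3 = 4866800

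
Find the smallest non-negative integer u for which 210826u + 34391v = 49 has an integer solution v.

Reduce mod 34391: 210826u ≡ 49 (mod 34391). With g = gcd(210826, 34391) = 7 dividing 49, divide through: 30118u ≡ 7 (mod 4913).
Since gcd(30118, 4913) = 1, u ≡ 7·(30118)⁻¹ ≡ 1543 (mod 4913). Smallest non-negative: 1543.

1543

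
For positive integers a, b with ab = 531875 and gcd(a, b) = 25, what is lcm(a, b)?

Since gcd(a,b)·lcm(a,b) = ab, lcm = 531875/25 = 21275.

21275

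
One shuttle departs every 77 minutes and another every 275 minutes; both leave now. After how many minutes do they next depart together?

77 = 7 · 11; 275 = 5² · 11
max exponents: 5² · 7 · 11 = 1925

1925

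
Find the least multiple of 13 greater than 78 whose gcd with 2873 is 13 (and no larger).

91

gcd(k, 2873) = 13 forces 13 | k; write k = 13s. Then gcd(13s, 13·221) = 13·gcd(s, 221), so need gcd(s, 221) = 1.
13s > 78 gives s ≥ 7. The least s ≥ 7 coprime to 221 is 7, so k = 13·7 = 91.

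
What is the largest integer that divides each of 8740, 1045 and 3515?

8740 = 2² · 5 · 19 · 23; 1045 = 5 · 11 · 19; 3515 = 5 · 19 · 37
gcd takes min exponent of each prime: 5 · 19 = 95

95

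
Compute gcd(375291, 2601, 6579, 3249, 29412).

375291 = 3² · 7² · 23 · 37; 2601 = 3² · 17²; 6579 = 3² · 17 · 43; 3249 = 3² · 19²; 29412 = 2² · 3² · 19 · 43
gcd takes min exponent of each prime: 3² = 9

9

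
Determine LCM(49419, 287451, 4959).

lcm(49419, 287451) = 49419·287451/gcd = 14205540969/171 = 83073339
lcm(83073339, 4959) = 83073339·4959/gcd = 411960688101/171 = 2409126831

2409126831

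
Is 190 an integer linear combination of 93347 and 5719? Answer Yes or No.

gcd(93347, 5719): 93347 = 16·5719 + 1843; 5719 = 3·1843 + 190; 1843 = 9·190 + 133; 190 = 1·133 + 57; 133 = 2·57 + 19; 57 = 3·19 + 0 → 19
19 divides 190, so a solution exists.

Yes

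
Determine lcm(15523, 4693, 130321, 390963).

15523 = 19² · 43; 4693 = 13 · 19²; 130321 = 19⁴; 390963 = 3 · 19⁴
lcm takes max exponent of each prime: 3 · 13 · 19⁴ · 43 = 218548317

218548317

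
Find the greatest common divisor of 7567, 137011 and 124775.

161

gcd(7567, 137011): 137011 = 18·7567 + 805; 7567 = 9·805 + 322; 805 = 2·322 + 161; 322 = 2·161 + 0 → 161
gcd(161, 124775): 124775 = 775·161 + 0 → 161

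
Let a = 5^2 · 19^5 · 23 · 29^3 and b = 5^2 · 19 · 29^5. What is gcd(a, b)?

11584775

min exponent per shared prime: 5^2 · 19 · 29^3 = 11584775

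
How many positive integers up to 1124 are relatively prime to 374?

374 = 2·11·17. Inclusion–exclusion on these primes:
1124 − ⌊1124/2⌋ − ⌊1124/11⌋ − ⌊1124/17⌋ + ⌊1124/22⌋ + ⌊1124/34⌋ + ⌊1124/187⌋ − ⌊1124/374⌋ = 481

481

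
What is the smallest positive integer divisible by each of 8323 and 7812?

9288468

8323 = 7 · 29 · 41; 7812 = 2² · 3² · 7 · 31
max exponents: 2² · 3² · 7 · 29 · 31 · 41 = 9288468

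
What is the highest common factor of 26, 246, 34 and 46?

2

26 = 2 · 13; 246 = 2 · 3 · 41; 34 = 2 · 17; 46 = 2 · 23
gcd takes min exponent of each prime: 2 = 2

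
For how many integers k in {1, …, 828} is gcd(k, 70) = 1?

70 = 2·5·7. Inclusion–exclusion on these primes:
828 − ⌊828/2⌋ − ⌊828/5⌋ − ⌊828/7⌋ + ⌊828/10⌋ + ⌊828/14⌋ + ⌊828/35⌋ − ⌊828/70⌋ = 284

284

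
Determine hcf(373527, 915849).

Euclid: 915849 = 2·373527 + 168795; 373527 = 2·168795 + 35937; 168795 = 4·35937 + 25047; 35937 = 1·25047 + 10890; 25047 = 2·10890 + 3267; 10890 = 3·3267 + 1089; 3267 = 3·1089 + 0. Last nonzero remainder: 1089.

1089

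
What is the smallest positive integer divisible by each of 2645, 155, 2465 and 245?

1980753215

2645 = 5 · 23²; 155 = 5 · 31; 2465 = 5 · 17 · 29; 245 = 5 · 7²
lcm takes max exponent of each prime: 5 · 7² · 17 · 23² · 29 · 31 = 1980753215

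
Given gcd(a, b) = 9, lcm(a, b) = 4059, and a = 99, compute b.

a·b = gcd·lcm = 9·4059 = 36531, so b = 36531/99 = 369.

369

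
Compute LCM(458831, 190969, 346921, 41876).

872826870004

458831 = 19² · 31 · 41; 190969 = 19² · 23²; 346921 = 19² · 31²; 41876 = 2² · 19² · 29
lcm takes max exponent of each prime: 2² · 19² · 23² · 29 · 31² · 41 = 872826870004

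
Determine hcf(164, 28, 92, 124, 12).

4

gcd(164, 28): 164 = 5·28 + 24; 28 = 1·24 + 4; 24 = 6·4 + 0 → 4
gcd(4, 92): 92 = 23·4 + 0 → 4
gcd(4, 124): 124 = 31·4 + 0 → 4
gcd(4, 12): 12 = 3·4 + 0 → 4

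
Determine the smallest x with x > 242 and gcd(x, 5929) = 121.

363

gcd(x, 5929) = 121 forces 121 | x; write x = 121s. Then gcd(121s, 121·49) = 121·gcd(s, 49), so need gcd(s, 49) = 1.
121s > 242 gives s ≥ 3. The least s ≥ 3 coprime to 49 is 3, so x = 121·3 = 363.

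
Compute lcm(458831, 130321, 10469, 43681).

581223710419

458831 = 19² · 31 · 41; 130321 = 19⁴; 10469 = 19² · 29; 43681 = 11² · 19²
lcm takes max exponent of each prime: 11² · 19⁴ · 29 · 31 · 41 = 581223710419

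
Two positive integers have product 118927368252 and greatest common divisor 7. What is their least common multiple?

For any two positive integers, gcd × lcm equals their product. Hence lcm = 118927368252 / 7 = 16989624036.

16989624036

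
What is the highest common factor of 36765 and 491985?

Euclid: 491985 = 13·36765 + 14040; 36765 = 2·14040 + 8685; 14040 = 1·8685 + 5355; 8685 = 1·5355 + 3330; 5355 = 1·3330 + 2025; 3330 = 1·2025 + 1305; 2025 = 1·1305 + 720; 1305 = 1·720 + 585; 720 = 1·585 + 135; 585 = 4·135 + 45; 135 = 3·45 + 0. Last nonzero remainder: 45.

45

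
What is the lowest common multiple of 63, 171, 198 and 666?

974358

63 = 3² · 7; 171 = 3² · 19; 198 = 2 · 3² · 11; 666 = 2 · 3² · 37
lcm takes max exponent of each prime: 2 · 3² · 7 · 11 · 19 · 37 = 974358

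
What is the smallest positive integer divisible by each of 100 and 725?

2900

gcd first: 725 = 7·100 + 25; 100 = 4·25 + 0 → gcd = 25
lcm = 100·725/gcd = 72500/25 = 2900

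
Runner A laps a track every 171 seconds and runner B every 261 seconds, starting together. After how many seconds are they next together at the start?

gcd first: 261 = 1·171 + 90; 171 = 1·90 + 81; 90 = 1·81 + 9; 81 = 9·9 + 0 → gcd = 9
lcm = 171·261/gcd = 44631/9 = 4959

4959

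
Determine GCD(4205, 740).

5

4205 = 5 · 29²
740 = 2² · 5 · 37
Common: 5 = 5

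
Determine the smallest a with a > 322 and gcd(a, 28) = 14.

350

28 = 14·2. Any a with gcd(a, 28) = 14 is a multiple of 14, say 14s, with s coprime to 2.
Need s > 322/14, so s ≥ 24. First s ≥ 24 with gcd(s, 2) = 1 is s = 25. Thus a = 14·25 = 350.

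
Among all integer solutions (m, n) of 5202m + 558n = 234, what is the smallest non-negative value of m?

23

Reduce mod 558: 5202m ≡ 234 (mod 558). With g = gcd(5202, 558) = 18 dividing 234, divide through: 289m ≡ 13 (mod 31).
Since gcd(289, 31) = 1, m ≡ 13·(289)⁻¹ ≡ 23 (mod 31). Smallest non-negative: 23.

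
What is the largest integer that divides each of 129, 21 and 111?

3

129 = 3 · 43; 21 = 3 · 7; 111 = 3 · 37
gcd takes min exponent of each prime: 3 = 3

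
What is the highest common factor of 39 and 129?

3

Euclid: 129 = 3·39 + 12; 39 = 3·12 + 3; 12 = 4·3 + 0. Last nonzero remainder: 3.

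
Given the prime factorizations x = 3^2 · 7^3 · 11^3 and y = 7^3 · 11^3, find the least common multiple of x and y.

4108797

max exponent per prime: 3^2 · 7^3 · 11^3 = 4108797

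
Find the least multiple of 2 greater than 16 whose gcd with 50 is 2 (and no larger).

18

50 = 2·25. Any m with gcd(m, 50) = 2 is a multiple of 2, say 2s, with s coprime to 25.
Need s > 16/2, so s ≥ 9. First s ≥ 9 with gcd(s, 25) = 1 is s = 9. Thus m = 2·9 = 18.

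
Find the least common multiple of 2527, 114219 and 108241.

91083827331

2527 = 7 · 19²; 114219 = 3² · 7³ · 37; 108241 = 7² · 47²
lcm takes max exponent of each prime: 3² · 7³ · 19² · 37 · 47² = 91083827331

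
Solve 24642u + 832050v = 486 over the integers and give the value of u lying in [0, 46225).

gcd(24642, 832050) = 18 (Euclid: 832050 = 33·24642 + 18864; 24642 = 1·18864 + 5778; 18864 = 3·5778 + 1530; 5778 = 3·1530 + 1188; 1530 = 1·1188 + 342; 1188 = 3·342 + 162; 342 = 2·162 + 18; 162 = 9·18 + 0), and 18 | 486.
Extended Euclid: 24642·(-4896) + 832050·(145) = 18. Scale by 27: u₀ = -132192.
General solution u = u₀ + 46225t; reducing mod 46225 gives u = 6483 (and v = -192).

6483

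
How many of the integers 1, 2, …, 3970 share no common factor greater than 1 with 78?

1221

78 = 2·3·13. Inclusion–exclusion on these primes:
3970 − ⌊3970/2⌋ − ⌊3970/3⌋ − ⌊3970/13⌋ + ⌊3970/6⌋ + ⌊3970/26⌋ + ⌊3970/39⌋ − ⌊3970/78⌋ = 1221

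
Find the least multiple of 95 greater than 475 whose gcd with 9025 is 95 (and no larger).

570

Multiples of 95 above 475: 95·6, 95·7, … . Need the cofactor coprime to 9025/95 = 95.
Checking s = 6, 7, … the first with gcd(s, 95) = 1 is s = 6, giving 570.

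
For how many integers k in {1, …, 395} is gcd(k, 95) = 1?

95 = 5·19. Inclusion–exclusion on these primes:
395 − ⌊395/5⌋ − ⌊395/19⌋ + ⌊395/95⌋ = 300

300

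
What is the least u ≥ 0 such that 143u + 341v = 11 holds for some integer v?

gcd(143, 341) = 11 (Euclid: 341 = 2·143 + 55; 143 = 2·55 + 33; 55 = 1·33 + 22; 33 = 1·22 + 11; 22 = 2·11 + 0), and 11 | 11.
Extended Euclid: 143·(12) + 341·(-5) = 11. Scale by 1: u₀ = 12.
General solution u = u₀ + 31t; reducing mod 31 gives u = 12 (and v = -5).

12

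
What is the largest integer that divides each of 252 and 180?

36

252 = 2² · 3² · 7
180 = 2² · 3² · 5
Common: 2² · 3² = 36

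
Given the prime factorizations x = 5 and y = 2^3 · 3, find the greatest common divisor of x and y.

1

min exponent per shared prime: (none) = 1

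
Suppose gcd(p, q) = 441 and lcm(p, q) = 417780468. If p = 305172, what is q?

Using pq = gcd(p,q)·lcm(p,q) = 441·417780468 = 184241186388, we get q = 184241186388/305172 = 603729.

603729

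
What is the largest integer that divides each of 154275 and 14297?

17

Euclid: 154275 = 10·14297 + 11305; 14297 = 1·11305 + 2992; 11305 = 3·2992 + 2329; 2992 = 1·2329 + 663; 2329 = 3·663 + 340; 663 = 1·340 + 323; 340 = 1·323 + 17; 323 = 19·17 + 0. Last nonzero remainder: 17.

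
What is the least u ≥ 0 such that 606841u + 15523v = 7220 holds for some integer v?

Euclid: 606841 = 39·15523 + 1444; 15523 = 10·1444 + 1083; 1444 = 1·1083 + 361; 1083 = 3·361 + 0 → gcd = 361; 7220 = 361·20.
Back-substitution yields 606841·(11) + 15523·(-430) = 361, so one solution is u = 11·20 = 220, v = -430·20 = -8600.
Solutions in u differ by 15523/361 = 43; the one in [0, 43) is 220 mod 43 = 5.

5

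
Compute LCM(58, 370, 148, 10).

21460

lcm(58, 370) = 58·370/gcd = 21460/2 = 10730
lcm(10730, 148) = 10730·148/gcd = 1588040/74 = 21460
lcm(21460, 10) = 21460·10/gcd = 214600/10 = 21460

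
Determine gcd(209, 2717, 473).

11

gcd(209, 2717): 2717 = 13·209 + 0 → 209
gcd(209, 473): 473 = 2·209 + 55; 209 = 3·55 + 44; 55 = 1·44 + 11; 44 = 4·11 + 0 → 11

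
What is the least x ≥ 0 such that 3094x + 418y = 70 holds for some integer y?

192

Reduce mod 418: 3094x ≡ 70 (mod 418). With g = gcd(3094, 418) = 2 dividing 70, divide through: 1547x ≡ 35 (mod 209).
Since gcd(1547, 209) = 1, x ≡ 35·(1547)⁻¹ ≡ 192 (mod 209). Smallest non-negative: 192.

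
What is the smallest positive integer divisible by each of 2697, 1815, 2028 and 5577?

1103019060

2697 = 3 · 29 · 31; 1815 = 3 · 5 · 11²; 2028 = 2² · 3 · 13²; 5577 = 3 · 11 · 13²
lcm takes max exponent of each prime: 2² · 3 · 5 · 11² · 13² · 29 · 31 = 1103019060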